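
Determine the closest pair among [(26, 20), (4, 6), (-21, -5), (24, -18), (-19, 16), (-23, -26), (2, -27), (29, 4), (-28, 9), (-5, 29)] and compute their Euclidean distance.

Computing all pairwise distances among 10 points:

d((26, 20), (4, 6)) = 26.0768
d((26, 20), (-21, -5)) = 53.2353
d((26, 20), (24, -18)) = 38.0526
d((26, 20), (-19, 16)) = 45.1774
d((26, 20), (-23, -26)) = 67.2086
d((26, 20), (2, -27)) = 52.7731
d((26, 20), (29, 4)) = 16.2788
d((26, 20), (-28, 9)) = 55.109
d((26, 20), (-5, 29)) = 32.28
d((4, 6), (-21, -5)) = 27.313
d((4, 6), (24, -18)) = 31.241
d((4, 6), (-19, 16)) = 25.0799
d((4, 6), (-23, -26)) = 41.8688
d((4, 6), (2, -27)) = 33.0606
d((4, 6), (29, 4)) = 25.0799
d((4, 6), (-28, 9)) = 32.1403
d((4, 6), (-5, 29)) = 24.6982
d((-21, -5), (24, -18)) = 46.8402
d((-21, -5), (-19, 16)) = 21.095
d((-21, -5), (-23, -26)) = 21.095
d((-21, -5), (2, -27)) = 31.8277
d((-21, -5), (29, 4)) = 50.8035
d((-21, -5), (-28, 9)) = 15.6525
d((-21, -5), (-5, 29)) = 37.5766
d((24, -18), (-19, 16)) = 54.8179
d((24, -18), (-23, -26)) = 47.676
d((24, -18), (2, -27)) = 23.7697
d((24, -18), (29, 4)) = 22.561
d((24, -18), (-28, 9)) = 58.5918
d((24, -18), (-5, 29)) = 55.2268
d((-19, 16), (-23, -26)) = 42.19
d((-19, 16), (2, -27)) = 47.8539
d((-19, 16), (29, 4)) = 49.4773
d((-19, 16), (-28, 9)) = 11.4018 <-- minimum
d((-19, 16), (-5, 29)) = 19.105
d((-23, -26), (2, -27)) = 25.02
d((-23, -26), (29, 4)) = 60.0333
d((-23, -26), (-28, 9)) = 35.3553
d((-23, -26), (-5, 29)) = 57.8705
d((2, -27), (29, 4)) = 41.1096
d((2, -27), (-28, 9)) = 46.8615
d((2, -27), (-5, 29)) = 56.4358
d((29, 4), (-28, 9)) = 57.2189
d((29, 4), (-5, 29)) = 42.2019
d((-28, 9), (-5, 29)) = 30.4795

Closest pair: (-19, 16) and (-28, 9) with distance 11.4018

The closest pair is (-19, 16) and (-28, 9) with Euclidean distance 11.4018. For 10 points, brute-force pairwise comparison is shown above. For large n, the divide-and-conquer algorithm (sort by x, recurse on halves, check the dividing strip) achieves O(n log n).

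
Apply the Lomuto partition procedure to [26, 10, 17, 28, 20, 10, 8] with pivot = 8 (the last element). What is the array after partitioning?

Lomuto partition with pivot = 8:

Initial array: [26, 10, 17, 28, 20, 10, 8]

arr[0]=26 > 8: no swap
arr[1]=10 > 8: no swap
arr[2]=17 > 8: no swap
arr[3]=28 > 8: no swap
arr[4]=20 > 8: no swap
arr[5]=10 > 8: no swap

Place pivot at position 0: [8, 10, 17, 28, 20, 10, 26]
Pivot position: 0

After partitioning with pivot 8, the array becomes [8, 10, 17, 28, 20, 10, 26]. The pivot is placed at index 0. All elements to the left of the pivot are <= 8, and all elements to the right are > 8.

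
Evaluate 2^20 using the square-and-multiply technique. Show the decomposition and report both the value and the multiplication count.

Computing 2^20 by squaring (build up from 2^1; each line after the first costs one multiplication):

2^1 = 2
2^2 = (2^1)^2 = 2^2 = 4
2^4 = (2^2)^2 = 4^2 = 16
2^5 = 2 * 2^4 = 2 * 16 = 32
2^10 = (2^5)^2 = 32^2 = 1024
2^20 = (2^10)^2 = 1024^2 = 1048576

Result: 1048576
Multiplications needed: 5 (5 lines after 2^1)

2^20 = 1048576. Using exponentiation by squaring, this requires 5 multiplications. The key idea: if the exponent is even, square the half-power; if odd, multiply by the base once.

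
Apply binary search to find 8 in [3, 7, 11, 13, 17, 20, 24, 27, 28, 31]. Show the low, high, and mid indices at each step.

Binary search for 8 in [3, 7, 11, 13, 17, 20, 24, 27, 28, 31]:

lo=0, hi=9, mid=4, arr[mid]=17 -> 17 > 8, search left half
lo=0, hi=3, mid=1, arr[mid]=7 -> 7 < 8, search right half
lo=2, hi=3, mid=2, arr[mid]=11 -> 11 > 8, search left half
lo=2 > hi=1, target 8 not found

Binary search determines that 8 is not in the array after 3 comparisons. The search space was exhausted without finding the target.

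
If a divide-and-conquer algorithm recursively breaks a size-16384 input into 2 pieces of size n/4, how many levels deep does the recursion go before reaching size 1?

For divide and conquer with division factor 4:

Problem sizes at each level:
Level 0: 16384
Level 1: 4096
Level 2: 1024
Level 3: 256
Level 4: 64
Level 5: 16
Level 6: 4
Level 7: 1

The root is level 0 and the size-1 base case is level 7 (the tree spans levels 0 through 7, i.e. 8 levels counting the root), so the depth is the number of divisions: log_4(16384) = 7

The recursion tree depth is log_4(16384) = 7. At each level, the problem size is divided by 4, so it takes 7 divisions to reduce to a base case of size 1. The algorithm makes 2 recursive calls at each level.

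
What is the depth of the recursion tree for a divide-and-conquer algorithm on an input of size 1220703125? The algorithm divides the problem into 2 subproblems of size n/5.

For divide and conquer with division factor 5:

Problem sizes at each level:
Level 0: 1220703125
Level 1: 244140625
Level 2: 48828125
Level 3: 9765625
Level 4: 1953125
Level 5: 390625
Level 6: 78125
Level 7: 15625
Level 8: 3125
Level 9: 625
Level 10: 125
Level 11: 25
Level 12: 5
Level 13: 1

The root is level 0 and the size-1 base case is level 13 (the tree spans levels 0 through 13, i.e. 14 levels counting the root), so the depth is the number of divisions: log_5(1220703125) = 13

The recursion tree depth is log_5(1220703125) = 13. At each level, the problem size is divided by 5, so it takes 13 divisions to reduce to a base case of size 1. The algorithm makes 2 recursive calls at each level.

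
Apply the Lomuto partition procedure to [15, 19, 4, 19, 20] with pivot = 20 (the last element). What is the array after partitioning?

Lomuto partition with pivot = 20:

Initial array: [15, 19, 4, 19, 20]

arr[0]=15 <= 20: swap with position 0, array becomes [15, 19, 4, 19, 20]
arr[1]=19 <= 20: swap with position 1, array becomes [15, 19, 4, 19, 20]
arr[2]=4 <= 20: swap with position 2, array becomes [15, 19, 4, 19, 20]
arr[3]=19 <= 20: swap with position 3, array becomes [15, 19, 4, 19, 20]

Place pivot at position 4: [15, 19, 4, 19, 20]
Pivot position: 4

After partitioning with pivot 20, the array becomes [15, 19, 4, 19, 20]. The pivot is placed at index 4. All elements to the left of the pivot are <= 20, and all elements to the right are > 20.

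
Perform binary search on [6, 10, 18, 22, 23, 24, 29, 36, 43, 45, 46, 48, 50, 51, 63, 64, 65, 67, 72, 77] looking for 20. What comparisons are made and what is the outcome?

Binary search for 20 in [6, 10, 18, 22, 23, 24, 29, 36, 43, 45, 46, 48, 50, 51, 63, 64, 65, 67, 72, 77]:

lo=0, hi=19, mid=9, arr[mid]=45 -> 45 > 20, search left half
lo=0, hi=8, mid=4, arr[mid]=23 -> 23 > 20, search left half
lo=0, hi=3, mid=1, arr[mid]=10 -> 10 < 20, search right half
lo=2, hi=3, mid=2, arr[mid]=18 -> 18 < 20, search right half
lo=3, hi=3, mid=3, arr[mid]=22 -> 22 > 20, search left half
lo=3 > hi=2, target 20 not found

Binary search determines that 20 is not in the array after 5 comparisons. The search space was exhausted without finding the target.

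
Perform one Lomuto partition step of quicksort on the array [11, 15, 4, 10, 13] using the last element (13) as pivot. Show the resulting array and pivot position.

Lomuto partition with pivot = 13:

Initial array: [11, 15, 4, 10, 13]

arr[0]=11 <= 13: swap with position 0, array becomes [11, 15, 4, 10, 13]
arr[1]=15 > 13: no swap
arr[2]=4 <= 13: swap with position 1, array becomes [11, 4, 15, 10, 13]
arr[3]=10 <= 13: swap with position 2, array becomes [11, 4, 10, 15, 13]

Place pivot at position 3: [11, 4, 10, 13, 15]
Pivot position: 3

After partitioning with pivot 13, the array becomes [11, 4, 10, 13, 15]. The pivot is placed at index 3. All elements to the left of the pivot are <= 13, and all elements to the right are > 13.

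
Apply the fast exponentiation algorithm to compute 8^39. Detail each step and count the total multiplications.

Computing 8^39 by squaring (build up from 8^1; each line after the first costs one multiplication):

8^1 = 8
8^2 = (8^1)^2 = 8^2 = 64
8^4 = (8^2)^2 = 64^2 = 4096
8^8 = (8^4)^2 = 4096^2 = 16777216
8^9 = 8 * 8^8 = 8 * 16777216 = 134217728
8^18 = (8^9)^2 = 134217728^2 = 18014398509481984
8^19 = 8 * 8^18 = 8 * 18014398509481984 = 144115188075855872
8^38 = (8^19)^2 = 144115188075855872^2 = 20769187434139310514121985316880384
8^39 = 8 * 8^38 = 8 * 20769187434139310514121985316880384 = 166153499473114484112975882535043072

Result: 166153499473114484112975882535043072
Multiplications needed: 8 (8 lines after 8^1)

8^39 = 166153499473114484112975882535043072. Using exponentiation by squaring, this requires 8 multiplications. The key idea: if the exponent is even, square the half-power; if odd, multiply by the base once.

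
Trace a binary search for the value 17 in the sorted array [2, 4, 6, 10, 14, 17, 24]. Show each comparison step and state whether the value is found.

Binary search for 17 in [2, 4, 6, 10, 14, 17, 24]:

lo=0, hi=6, mid=3, arr[mid]=10 -> 10 < 17, search right half
lo=4, hi=6, mid=5, arr[mid]=17 -> Found target at index 5!

Binary search finds 17 at index 5 after 2 comparisons. The search repeatedly halves the search space by comparing with the middle element.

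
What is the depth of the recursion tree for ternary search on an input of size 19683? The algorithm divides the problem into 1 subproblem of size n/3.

For divide and conquer with division factor 3:

Problem sizes at each level:
Level 0: 19683
Level 1: 6561
Level 2: 2187
Level 3: 729
Level 4: 243
Level 5: 81
Level 6: 27
Level 7: 9
Level 8: 3
Level 9: 1

The root is level 0 and the size-1 base case is level 9 (the tree spans levels 0 through 9, i.e. 10 levels counting the root), so the depth is the number of divisions: log_3(19683) = 9

The recursion tree depth is log_3(19683) = 9. At each level, the problem size is divided by 3, so it takes 9 divisions to reduce to a base case of size 1. The algorithm makes 1 recursive call at each level.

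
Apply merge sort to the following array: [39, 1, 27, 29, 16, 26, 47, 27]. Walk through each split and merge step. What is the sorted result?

Merge sort trace:

Split: [39, 1, 27, 29, 16, 26, 47, 27] -> [39, 1, 27, 29] and [16, 26, 47, 27]
  Split: [39, 1, 27, 29] -> [39, 1] and [27, 29]
    Split: [39, 1] -> [39] and [1]
    Merge: [39] + [1] -> [1, 39]
    Split: [27, 29] -> [27] and [29]
    Merge: [27] + [29] -> [27, 29]
  Merge: [1, 39] + [27, 29] -> [1, 27, 29, 39]
  Split: [16, 26, 47, 27] -> [16, 26] and [47, 27]
    Split: [16, 26] -> [16] and [26]
    Merge: [16] + [26] -> [16, 26]
    Split: [47, 27] -> [47] and [27]
    Merge: [47] + [27] -> [27, 47]
  Merge: [16, 26] + [27, 47] -> [16, 26, 27, 47]
Merge: [1, 27, 29, 39] + [16, 26, 27, 47] -> [1, 16, 26, 27, 27, 29, 39, 47]

Final sorted array: [1, 16, 26, 27, 27, 29, 39, 47]

The merge sort proceeds by recursively splitting the array and merging sorted halves.
After all merges, the sorted array is [1, 16, 26, 27, 27, 29, 39, 47].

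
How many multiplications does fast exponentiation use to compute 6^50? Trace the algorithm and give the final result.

Computing 6^50 by squaring (build up from 6^1; each line after the first costs one multiplication):

6^1 = 6
6^2 = (6^1)^2 = 6^2 = 36
6^3 = 6 * 6^2 = 6 * 36 = 216
6^6 = (6^3)^2 = 216^2 = 46656
6^12 = (6^6)^2 = 46656^2 = 2176782336
6^24 = (6^12)^2 = 2176782336^2 = 4738381338321616896
6^25 = 6 * 6^24 = 6 * 4738381338321616896 = 28430288029929701376
6^50 = (6^25)^2 = 28430288029929701376^2 = 808281277464764060643139600456536293376

Result: 808281277464764060643139600456536293376
Multiplications needed: 7 (7 lines after 6^1)

6^50 = 808281277464764060643139600456536293376. Using exponentiation by squaring, this requires 7 multiplications. The key idea: if the exponent is even, square the half-power; if odd, multiply by the base once.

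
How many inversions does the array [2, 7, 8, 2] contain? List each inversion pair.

Finding inversions in [2, 7, 8, 2]:

(1, 3): arr[1]=7 > arr[3]=2
(2, 3): arr[2]=8 > arr[3]=2

Total inversions: 2

The array has 2 inversion(s): (1,3), (2,3). Each pair (i,j) satisfies i < j and arr[i] > arr[j].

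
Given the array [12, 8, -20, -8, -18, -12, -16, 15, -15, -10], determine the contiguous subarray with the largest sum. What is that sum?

Using Kadane's algorithm on [12, 8, -20, -8, -18, -12, -16, 15, -15, -10]:

Scanning through the array:
Position 1 (value 8): max_ending_here = 20, max_so_far = 20
Position 2 (value -20): max_ending_here = 0, max_so_far = 20
Position 3 (value -8): max_ending_here = -8, max_so_far = 20
Position 4 (value -18): max_ending_here = -18, max_so_far = 20
Position 5 (value -12): max_ending_here = -12, max_so_far = 20
Position 6 (value -16): max_ending_here = -16, max_so_far = 20
Position 7 (value 15): max_ending_here = 15, max_so_far = 20
Position 8 (value -15): max_ending_here = 0, max_so_far = 20
Position 9 (value -10): max_ending_here = -10, max_so_far = 20

Maximum subarray: [12, 8]
Maximum sum: 20

The maximum subarray is [12, 8] with sum 20. This subarray runs from index 0 to index 1.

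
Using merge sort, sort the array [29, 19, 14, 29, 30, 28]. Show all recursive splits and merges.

Merge sort trace:

Split: [29, 19, 14, 29, 30, 28] -> [29, 19, 14] and [29, 30, 28]
  Split: [29, 19, 14] -> [29] and [19, 14]
    Split: [19, 14] -> [19] and [14]
    Merge: [19] + [14] -> [14, 19]
  Merge: [29] + [14, 19] -> [14, 19, 29]
  Split: [29, 30, 28] -> [29] and [30, 28]
    Split: [30, 28] -> [30] and [28]
    Merge: [30] + [28] -> [28, 30]
  Merge: [29] + [28, 30] -> [28, 29, 30]
Merge: [14, 19, 29] + [28, 29, 30] -> [14, 19, 28, 29, 29, 30]

Final sorted array: [14, 19, 28, 29, 29, 30]

The merge sort proceeds by recursively splitting the array and merging sorted halves.
After all merges, the sorted array is [14, 19, 28, 29, 29, 30].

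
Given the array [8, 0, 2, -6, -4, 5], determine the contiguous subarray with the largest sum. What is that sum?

Using Kadane's algorithm on [8, 0, 2, -6, -4, 5]:

Scanning through the array:
Position 1 (value 0): max_ending_here = 8, max_so_far = 8
Position 2 (value 2): max_ending_here = 10, max_so_far = 10
Position 3 (value -6): max_ending_here = 4, max_so_far = 10
Position 4 (value -4): max_ending_here = 0, max_so_far = 10
Position 5 (value 5): max_ending_here = 5, max_so_far = 10

Maximum subarray: [8, 0, 2]
Maximum sum: 10

The maximum subarray is [8, 0, 2] with sum 10. This subarray runs from index 0 to index 2.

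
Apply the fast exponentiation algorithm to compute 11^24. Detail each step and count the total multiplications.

Computing 11^24 by squaring (build up from 11^1; each line after the first costs one multiplication):

11^1 = 11
11^2 = (11^1)^2 = 11^2 = 121
11^3 = 11 * 11^2 = 11 * 121 = 1331
11^6 = (11^3)^2 = 1331^2 = 1771561
11^12 = (11^6)^2 = 1771561^2 = 3138428376721
11^24 = (11^12)^2 = 3138428376721^2 = 9849732675807611094711841

Result: 9849732675807611094711841
Multiplications needed: 5 (5 lines after 11^1)

11^24 = 9849732675807611094711841. Using exponentiation by squaring, this requires 5 multiplications. The key idea: if the exponent is even, square the half-power; if odd, multiply by the base once.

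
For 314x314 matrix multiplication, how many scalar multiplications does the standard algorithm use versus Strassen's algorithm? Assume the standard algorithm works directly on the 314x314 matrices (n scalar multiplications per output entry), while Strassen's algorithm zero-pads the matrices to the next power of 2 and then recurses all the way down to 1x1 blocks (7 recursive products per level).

Matrix multiplication for 314x314 matrices:

Strassen's algorithm requires power-of-2 dimensions. Pad 314x314 to 512x512 (next power of 2).

Standard algorithm: 314^3 = 30959144 multiplications
Strassen's algorithm: 7^(log2(512)) = 7^9 = 40353607 multiplications
Difference: 30959144 - 40353607 = -9394463 (Strassen uses MORE here due to padding overhead — for small or just-over-power-of-2 n, padding can outweigh the per-level savings)

Standard: 30959144 multiplications (314^3). Strassen: 40353607 multiplications (7^9, after padding to 512x512). Strassen reduces 8 recursive multiplications to 7 at each level.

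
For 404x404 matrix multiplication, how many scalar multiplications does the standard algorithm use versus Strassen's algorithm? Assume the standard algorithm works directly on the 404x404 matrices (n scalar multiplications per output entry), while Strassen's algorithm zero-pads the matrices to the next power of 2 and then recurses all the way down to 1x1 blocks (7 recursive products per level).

Matrix multiplication for 404x404 matrices:

Strassen's algorithm requires power-of-2 dimensions. Pad 404x404 to 512x512 (next power of 2).

Standard algorithm: 404^3 = 65939264 multiplications
Strassen's algorithm: 7^(log2(512)) = 7^9 = 40353607 multiplications
Savings: 65939264 - 40353607 = 25585657 multiplications

Standard: 65939264 multiplications (404^3). Strassen: 40353607 multiplications (7^9, after padding to 512x512). Strassen reduces 8 recursive multiplications to 7 at each level.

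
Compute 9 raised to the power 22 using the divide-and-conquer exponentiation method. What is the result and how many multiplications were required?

Computing 9^22 by squaring (build up from 9^1; each line after the first costs one multiplication):

9^1 = 9
9^2 = (9^1)^2 = 9^2 = 81
9^4 = (9^2)^2 = 81^2 = 6561
9^5 = 9 * 9^4 = 9 * 6561 = 59049
9^10 = (9^5)^2 = 59049^2 = 3486784401
9^11 = 9 * 9^10 = 9 * 3486784401 = 31381059609
9^22 = (9^11)^2 = 31381059609^2 = 984770902183611232881

Result: 984770902183611232881
Multiplications needed: 6 (6 lines after 9^1)

9^22 = 984770902183611232881. Using exponentiation by squaring, this requires 6 multiplications. The key idea: if the exponent is even, square the half-power; if odd, multiply by the base once.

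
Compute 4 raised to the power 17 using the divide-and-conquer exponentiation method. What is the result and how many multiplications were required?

Computing 4^17 by squaring (build up from 4^1; each line after the first costs one multiplication):

4^1 = 4
4^2 = (4^1)^2 = 4^2 = 16
4^4 = (4^2)^2 = 16^2 = 256
4^8 = (4^4)^2 = 256^2 = 65536
4^16 = (4^8)^2 = 65536^2 = 4294967296
4^17 = 4 * 4^16 = 4 * 4294967296 = 17179869184

Result: 17179869184
Multiplications needed: 5 (5 lines after 4^1)

4^17 = 17179869184. Using exponentiation by squaring, this requires 5 multiplications. The key idea: if the exponent is even, square the half-power; if odd, multiply by the base once.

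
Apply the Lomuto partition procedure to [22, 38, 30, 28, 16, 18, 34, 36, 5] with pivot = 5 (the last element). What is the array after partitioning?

Lomuto partition with pivot = 5:

Initial array: [22, 38, 30, 28, 16, 18, 34, 36, 5]

arr[0]=22 > 5: no swap
arr[1]=38 > 5: no swap
arr[2]=30 > 5: no swap
arr[3]=28 > 5: no swap
arr[4]=16 > 5: no swap
arr[5]=18 > 5: no swap
arr[6]=34 > 5: no swap
arr[7]=36 > 5: no swap

Place pivot at position 0: [5, 38, 30, 28, 16, 18, 34, 36, 22]
Pivot position: 0

After partitioning with pivot 5, the array becomes [5, 38, 30, 28, 16, 18, 34, 36, 22]. The pivot is placed at index 0. All elements to the left of the pivot are <= 5, and all elements to the right are > 5.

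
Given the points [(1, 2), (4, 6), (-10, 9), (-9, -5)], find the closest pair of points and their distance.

Computing all pairwise distances among 4 points:

d((1, 2), (4, 6)) = 5.0 <-- minimum
d((1, 2), (-10, 9)) = 13.0384
d((1, 2), (-9, -5)) = 12.2066
d((4, 6), (-10, 9)) = 14.3178
d((4, 6), (-9, -5)) = 17.0294
d((-10, 9), (-9, -5)) = 14.0357

Closest pair: (1, 2) and (4, 6) with distance 5.0

The closest pair is (1, 2) and (4, 6) with Euclidean distance 5.0. For 4 points, brute-force pairwise comparison is shown above. For large n, the divide-and-conquer algorithm (sort by x, recurse on halves, check the dividing strip) achieves O(n log n).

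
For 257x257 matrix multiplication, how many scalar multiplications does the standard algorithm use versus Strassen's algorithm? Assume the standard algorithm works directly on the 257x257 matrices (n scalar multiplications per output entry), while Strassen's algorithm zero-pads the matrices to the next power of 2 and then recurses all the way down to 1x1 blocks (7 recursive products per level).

Matrix multiplication for 257x257 matrices:

Strassen's algorithm requires power-of-2 dimensions. Pad 257x257 to 512x512 (next power of 2).

Standard algorithm: 257^3 = 16974593 multiplications
Strassen's algorithm: 7^(log2(512)) = 7^9 = 40353607 multiplications
Difference: 16974593 - 40353607 = -23379014 (Strassen uses MORE here due to padding overhead — for small or just-over-power-of-2 n, padding can outweigh the per-level savings)

Standard: 16974593 multiplications (257^3). Strassen: 40353607 multiplications (7^9, after padding to 512x512). Strassen reduces 8 recursive multiplications to 7 at each level.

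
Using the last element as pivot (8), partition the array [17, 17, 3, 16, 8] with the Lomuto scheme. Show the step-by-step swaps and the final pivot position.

Lomuto partition with pivot = 8:

Initial array: [17, 17, 3, 16, 8]

arr[0]=17 > 8: no swap
arr[1]=17 > 8: no swap
arr[2]=3 <= 8: swap with position 0, array becomes [3, 17, 17, 16, 8]
arr[3]=16 > 8: no swap

Place pivot at position 1: [3, 8, 17, 16, 17]
Pivot position: 1

After partitioning with pivot 8, the array becomes [3, 8, 17, 16, 17]. The pivot is placed at index 1. All elements to the left of the pivot are <= 8, and all elements to the right are > 8.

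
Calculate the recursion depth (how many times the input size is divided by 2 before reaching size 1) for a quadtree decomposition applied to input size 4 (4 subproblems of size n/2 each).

For divide and conquer with division factor 2:

Problem sizes at each level:
Level 0: 4
Level 1: 2
Level 2: 1

The root is level 0 and the size-1 base case is level 2 (the tree spans levels 0 through 2, i.e. 3 levels counting the root), so the depth is the number of divisions: log_2(4) = 2

The recursion tree depth is log_2(4) = 2. At each level, the problem size is divided by 2, so it takes 2 divisions to reduce to a base case of size 1. The algorithm makes 4 recursive calls at each level.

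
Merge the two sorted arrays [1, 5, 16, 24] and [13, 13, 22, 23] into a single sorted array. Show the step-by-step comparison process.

Merging process:

Compare 1 vs 13: take 1 from left. Merged: [1]
Compare 5 vs 13: take 5 from left. Merged: [1, 5]
Compare 16 vs 13: take 13 from right. Merged: [1, 5, 13]
Compare 16 vs 13: take 13 from right. Merged: [1, 5, 13, 13]
Compare 16 vs 22: take 16 from left. Merged: [1, 5, 13, 13, 16]
Compare 24 vs 22: take 22 from right. Merged: [1, 5, 13, 13, 16, 22]
Compare 24 vs 23: take 23 from right. Merged: [1, 5, 13, 13, 16, 22, 23]
Append remaining from left: [24]. Merged: [1, 5, 13, 13, 16, 22, 23, 24]

Final merged array: [1, 5, 13, 13, 16, 22, 23, 24]
Total comparisons: 7

The merged array is [1, 5, 13, 13, 16, 22, 23, 24], requiring 7 comparisons. The merge step runs in O(n) time where n is the total number of elements.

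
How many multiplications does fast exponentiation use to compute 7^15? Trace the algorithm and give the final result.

Computing 7^15 by squaring (build up from 7^1; each line after the first costs one multiplication):

7^1 = 7
7^2 = (7^1)^2 = 7^2 = 49
7^3 = 7 * 7^2 = 7 * 49 = 343
7^6 = (7^3)^2 = 343^2 = 117649
7^7 = 7 * 7^6 = 7 * 117649 = 823543
7^14 = (7^7)^2 = 823543^2 = 678223072849
7^15 = 7 * 7^14 = 7 * 678223072849 = 4747561509943

Result: 4747561509943
Multiplications needed: 6 (6 lines after 7^1)

7^15 = 4747561509943. Using exponentiation by squaring, this requires 6 multiplications. The key idea: if the exponent is even, square the half-power; if odd, multiply by the base once.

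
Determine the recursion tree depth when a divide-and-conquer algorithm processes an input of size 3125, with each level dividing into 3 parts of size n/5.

For divide and conquer with division factor 5:

Problem sizes at each level:
Level 0: 3125
Level 1: 625
Level 2: 125
Level 3: 25
Level 4: 5
Level 5: 1

The root is level 0 and the size-1 base case is level 5 (the tree spans levels 0 through 5, i.e. 6 levels counting the root), so the depth is the number of divisions: log_5(3125) = 5

The recursion tree depth is log_5(3125) = 5. At each level, the problem size is divided by 5, so it takes 5 divisions to reduce to a base case of size 1. The algorithm makes 3 recursive calls at each level.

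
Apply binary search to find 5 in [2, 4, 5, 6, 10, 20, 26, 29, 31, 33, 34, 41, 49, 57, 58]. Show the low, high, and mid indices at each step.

Binary search for 5 in [2, 4, 5, 6, 10, 20, 26, 29, 31, 33, 34, 41, 49, 57, 58]:

lo=0, hi=14, mid=7, arr[mid]=29 -> 29 > 5, search left half
lo=0, hi=6, mid=3, arr[mid]=6 -> 6 > 5, search left half
lo=0, hi=2, mid=1, arr[mid]=4 -> 4 < 5, search right half
lo=2, hi=2, mid=2, arr[mid]=5 -> Found target at index 2!

Binary search finds 5 at index 2 after 4 comparisons. The search repeatedly halves the search space by comparing with the middle element.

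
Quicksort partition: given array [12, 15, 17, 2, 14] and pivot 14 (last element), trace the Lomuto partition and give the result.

Lomuto partition with pivot = 14:

Initial array: [12, 15, 17, 2, 14]

arr[0]=12 <= 14: swap with position 0, array becomes [12, 15, 17, 2, 14]
arr[1]=15 > 14: no swap
arr[2]=17 > 14: no swap
arr[3]=2 <= 14: swap with position 1, array becomes [12, 2, 17, 15, 14]

Place pivot at position 2: [12, 2, 14, 15, 17]
Pivot position: 2

After partitioning with pivot 14, the array becomes [12, 2, 14, 15, 17]. The pivot is placed at index 2. All elements to the left of the pivot are <= 14, and all elements to the right are > 14.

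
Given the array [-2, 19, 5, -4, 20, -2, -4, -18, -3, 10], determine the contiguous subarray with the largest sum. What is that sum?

Using Kadane's algorithm on [-2, 19, 5, -4, 20, -2, -4, -18, -3, 10]:

Scanning through the array:
Position 1 (value 19): max_ending_here = 19, max_so_far = 19
Position 2 (value 5): max_ending_here = 24, max_so_far = 24
Position 3 (value -4): max_ending_here = 20, max_so_far = 24
Position 4 (value 20): max_ending_here = 40, max_so_far = 40
Position 5 (value -2): max_ending_here = 38, max_so_far = 40
Position 6 (value -4): max_ending_here = 34, max_so_far = 40
Position 7 (value -18): max_ending_here = 16, max_so_far = 40
Position 8 (value -3): max_ending_here = 13, max_so_far = 40
Position 9 (value 10): max_ending_here = 23, max_so_far = 40

Maximum subarray: [19, 5, -4, 20]
Maximum sum: 40

The maximum subarray is [19, 5, -4, 20] with sum 40. This subarray runs from index 1 to index 4.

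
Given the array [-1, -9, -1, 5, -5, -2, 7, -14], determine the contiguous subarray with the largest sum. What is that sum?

Using Kadane's algorithm on [-1, -9, -1, 5, -5, -2, 7, -14]:

Scanning through the array:
Position 1 (value -9): max_ending_here = -9, max_so_far = -1
Position 2 (value -1): max_ending_here = -1, max_so_far = -1
Position 3 (value 5): max_ending_here = 5, max_so_far = 5
Position 4 (value -5): max_ending_here = 0, max_so_far = 5
Position 5 (value -2): max_ending_here = -2, max_so_far = 5
Position 6 (value 7): max_ending_here = 7, max_so_far = 7
Position 7 (value -14): max_ending_here = -7, max_so_far = 7

Maximum subarray: [7]
Maximum sum: 7

The maximum subarray is [7] with sum 7. This subarray runs from index 6 to index 6.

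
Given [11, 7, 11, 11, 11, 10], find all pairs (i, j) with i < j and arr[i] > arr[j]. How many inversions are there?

Finding inversions in [11, 7, 11, 11, 11, 10]:

(0, 1): arr[0]=11 > arr[1]=7
(0, 5): arr[0]=11 > arr[5]=10
(2, 5): arr[2]=11 > arr[5]=10
(3, 5): arr[3]=11 > arr[5]=10
(4, 5): arr[4]=11 > arr[5]=10

Total inversions: 5

The array has 5 inversion(s): (0,1), (0,5), (2,5), (3,5), (4,5). Each pair (i,j) satisfies i < j and arr[i] > arr[j].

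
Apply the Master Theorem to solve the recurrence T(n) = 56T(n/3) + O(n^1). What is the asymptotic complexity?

Master Theorem for T(n) = 56T(n/3) + O(n^1):

a = 56, b = 3, c = 1
log_b(a) = log_3(56) = 3.6640

Case 1: c = 1 < log_3(56) = 3.6640
T(n) = O(n^(log_3 56))

For T(n) = 56T(n/3) + O(n^1): log_3(56) = 3.6640. This is Case 1 of the Master Theorem (c < log_b(a), work dominated by leaves), giving O(n^(log_3 56)).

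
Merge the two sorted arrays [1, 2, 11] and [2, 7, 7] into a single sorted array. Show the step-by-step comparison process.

Merging process:

Compare 1 vs 2: take 1 from left. Merged: [1]
Compare 2 vs 2: take 2 from left. Merged: [1, 2]
Compare 11 vs 2: take 2 from right. Merged: [1, 2, 2]
Compare 11 vs 7: take 7 from right. Merged: [1, 2, 2, 7]
Compare 11 vs 7: take 7 from right. Merged: [1, 2, 2, 7, 7]
Append remaining from left: [11]. Merged: [1, 2, 2, 7, 7, 11]

Final merged array: [1, 2, 2, 7, 7, 11]
Total comparisons: 5

The merged array is [1, 2, 2, 7, 7, 11], requiring 5 comparisons. The merge step runs in O(n) time where n is the total number of elements.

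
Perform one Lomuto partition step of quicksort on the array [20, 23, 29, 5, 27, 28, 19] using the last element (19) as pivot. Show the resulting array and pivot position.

Lomuto partition with pivot = 19:

Initial array: [20, 23, 29, 5, 27, 28, 19]

arr[0]=20 > 19: no swap
arr[1]=23 > 19: no swap
arr[2]=29 > 19: no swap
arr[3]=5 <= 19: swap with position 0, array becomes [5, 23, 29, 20, 27, 28, 19]
arr[4]=27 > 19: no swap
arr[5]=28 > 19: no swap

Place pivot at position 1: [5, 19, 29, 20, 27, 28, 23]
Pivot position: 1

After partitioning with pivot 19, the array becomes [5, 19, 29, 20, 27, 28, 23]. The pivot is placed at index 1. All elements to the left of the pivot are <= 19, and all elements to the right are > 19.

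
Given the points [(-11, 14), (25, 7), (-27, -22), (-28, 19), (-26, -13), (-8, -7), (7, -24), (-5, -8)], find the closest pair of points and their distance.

Computing all pairwise distances among 8 points:

d((-11, 14), (25, 7)) = 36.6742
d((-11, 14), (-27, -22)) = 39.3954
d((-11, 14), (-28, 19)) = 17.72
d((-11, 14), (-26, -13)) = 30.8869
d((-11, 14), (-8, -7)) = 21.2132
d((-11, 14), (7, -24)) = 42.0476
d((-11, 14), (-5, -8)) = 22.8035
d((25, 7), (-27, -22)) = 59.5399
d((25, 7), (-28, 19)) = 54.3415
d((25, 7), (-26, -13)) = 54.7814
d((25, 7), (-8, -7)) = 35.8469
d((25, 7), (7, -24)) = 35.8469
d((25, 7), (-5, -8)) = 33.541
d((-27, -22), (-28, 19)) = 41.0122
d((-27, -22), (-26, -13)) = 9.0554
d((-27, -22), (-8, -7)) = 24.2074
d((-27, -22), (7, -24)) = 34.0588
d((-27, -22), (-5, -8)) = 26.0768
d((-28, 19), (-26, -13)) = 32.0624
d((-28, 19), (-8, -7)) = 32.8024
d((-28, 19), (7, -24)) = 55.4437
d((-28, 19), (-5, -8)) = 35.4683
d((-26, -13), (-8, -7)) = 18.9737
d((-26, -13), (7, -24)) = 34.7851
d((-26, -13), (-5, -8)) = 21.587
d((-8, -7), (7, -24)) = 22.6716
d((-8, -7), (-5, -8)) = 3.1623 <-- minimum
d((7, -24), (-5, -8)) = 20.0

Closest pair: (-8, -7) and (-5, -8) with distance 3.1623

The closest pair is (-8, -7) and (-5, -8) with Euclidean distance 3.1623. For 8 points, brute-force pairwise comparison is shown above. For large n, the divide-and-conquer algorithm (sort by x, recurse on halves, check the dividing strip) achieves O(n log n).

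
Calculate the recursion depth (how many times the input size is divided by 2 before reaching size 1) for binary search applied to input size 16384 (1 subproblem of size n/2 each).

For divide and conquer with division factor 2:

Problem sizes at each level:
Level 0: 16384
Level 1: 8192
Level 2: 4096
Level 3: 2048
Level 4: 1024
Level 5: 512
Level 6: 256
Level 7: 128
Level 8: 64
Level 9: 32
Level 10: 16
Level 11: 8
Level 12: 4
Level 13: 2
Level 14: 1

The root is level 0 and the size-1 base case is level 14 (the tree spans levels 0 through 14, i.e. 15 levels counting the root), so the depth is the number of divisions: log_2(16384) = 14

The recursion tree depth is log_2(16384) = 14. At each level, the problem size is divided by 2, so it takes 14 divisions to reduce to a base case of size 1. The algorithm makes 1 recursive call at each level.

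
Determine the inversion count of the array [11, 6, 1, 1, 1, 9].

Finding inversions in [11, 6, 1, 1, 1, 9]:

(0, 1): arr[0]=11 > arr[1]=6
(0, 2): arr[0]=11 > arr[2]=1
(0, 3): arr[0]=11 > arr[3]=1
(0, 4): arr[0]=11 > arr[4]=1
(0, 5): arr[0]=11 > arr[5]=9
(1, 2): arr[1]=6 > arr[2]=1
(1, 3): arr[1]=6 > arr[3]=1
(1, 4): arr[1]=6 > arr[4]=1

Total inversions: 8

The array has 8 inversion(s): (0,1), (0,2), (0,3), (0,4), (0,5), (1,2), (1,3), (1,4). Each pair (i,j) satisfies i < j and arr[i] > arr[j].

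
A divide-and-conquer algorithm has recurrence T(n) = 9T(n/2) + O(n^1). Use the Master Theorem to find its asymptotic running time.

Master Theorem for T(n) = 9T(n/2) + O(n^1):

a = 9, b = 2, c = 1
log_b(a) = log_2(9) = 3.1699

Case 1: c = 1 < log_2(9) = 3.1699
T(n) = O(n^(log_2 9))

For T(n) = 9T(n/2) + O(n^1): log_2(9) = 3.1699. This is Case 1 of the Master Theorem (c < log_b(a), work dominated by leaves), giving O(n^(log_2 9)).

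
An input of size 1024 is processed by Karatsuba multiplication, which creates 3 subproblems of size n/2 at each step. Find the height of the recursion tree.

For divide and conquer with division factor 2:

Problem sizes at each level:
Level 0: 1024
Level 1: 512
Level 2: 256
Level 3: 128
Level 4: 64
Level 5: 32
Level 6: 16
Level 7: 8
Level 8: 4
Level 9: 2
Level 10: 1

The root is level 0 and the size-1 base case is level 10 (the tree spans levels 0 through 10, i.e. 11 levels counting the root), so the depth is the number of divisions: log_2(1024) = 10

The recursion tree depth is log_2(1024) = 10. At each level, the problem size is divided by 2, so it takes 10 divisions to reduce to a base case of size 1. The algorithm makes 3 recursive calls at each level.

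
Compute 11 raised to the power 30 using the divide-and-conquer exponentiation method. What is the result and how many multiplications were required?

Computing 11^30 by squaring (build up from 11^1; each line after the first costs one multiplication):

11^1 = 11
11^2 = (11^1)^2 = 11^2 = 121
11^3 = 11 * 11^2 = 11 * 121 = 1331
11^6 = (11^3)^2 = 1331^2 = 1771561
11^7 = 11 * 11^6 = 11 * 1771561 = 19487171
11^14 = (11^7)^2 = 19487171^2 = 379749833583241
11^15 = 11 * 11^14 = 11 * 379749833583241 = 4177248169415651
11^30 = (11^15)^2 = 4177248169415651^2 = 17449402268886407318558803753801

Result: 17449402268886407318558803753801
Multiplications needed: 7 (7 lines after 11^1)

11^30 = 17449402268886407318558803753801. Using exponentiation by squaring, this requires 7 multiplications. The key idea: if the exponent is even, square the half-power; if odd, multiply by the base once.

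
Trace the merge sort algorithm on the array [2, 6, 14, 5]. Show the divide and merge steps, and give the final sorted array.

Merge sort trace:

Split: [2, 6, 14, 5] -> [2, 6] and [14, 5]
  Split: [2, 6] -> [2] and [6]
  Merge: [2] + [6] -> [2, 6]
  Split: [14, 5] -> [14] and [5]
  Merge: [14] + [5] -> [5, 14]
Merge: [2, 6] + [5, 14] -> [2, 5, 6, 14]

Final sorted array: [2, 5, 6, 14]

The merge sort proceeds by recursively splitting the array and merging sorted halves.
After all merges, the sorted array is [2, 5, 6, 14].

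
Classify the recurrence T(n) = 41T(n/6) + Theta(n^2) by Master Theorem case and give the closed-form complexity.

Master Theorem for T(n) = 41T(n/6) + O(n^2):

a = 41, b = 6, c = 2
log_b(a) = log_6(41) = 2.0726

Case 1: c = 2 < log_6(41) = 2.0726
T(n) = O(n^(log_6 41))

For T(n) = 41T(n/6) + O(n^2): log_6(41) = 2.0726. This is Case 1 of the Master Theorem (c < log_b(a), work dominated by leaves), giving O(n^(log_6 41)).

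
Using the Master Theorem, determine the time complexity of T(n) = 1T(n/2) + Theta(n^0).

Master Theorem for T(n) = 1T(n/2) + O(n^0):

a = 1, b = 2, c = 0
log_b(a) = log_2(1) = 0.0000

Case 2: c = 0 = log_2(1) = 0.0000
T(n) = O(n^0 log n) = O(log n)

For T(n) = 1T(n/2) + O(n^0): log_2(1) = 0.0000. This is Case 2 of the Master Theorem (c = log_b(a), equal work at all levels), giving O(log n).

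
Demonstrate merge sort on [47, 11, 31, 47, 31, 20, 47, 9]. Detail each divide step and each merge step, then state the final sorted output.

Merge sort trace:

Split: [47, 11, 31, 47, 31, 20, 47, 9] -> [47, 11, 31, 47] and [31, 20, 47, 9]
  Split: [47, 11, 31, 47] -> [47, 11] and [31, 47]
    Split: [47, 11] -> [47] and [11]
    Merge: [47] + [11] -> [11, 47]
    Split: [31, 47] -> [31] and [47]
    Merge: [31] + [47] -> [31, 47]
  Merge: [11, 47] + [31, 47] -> [11, 31, 47, 47]
  Split: [31, 20, 47, 9] -> [31, 20] and [47, 9]
    Split: [31, 20] -> [31] and [20]
    Merge: [31] + [20] -> [20, 31]
    Split: [47, 9] -> [47] and [9]
    Merge: [47] + [9] -> [9, 47]
  Merge: [20, 31] + [9, 47] -> [9, 20, 31, 47]
Merge: [11, 31, 47, 47] + [9, 20, 31, 47] -> [9, 11, 20, 31, 31, 47, 47, 47]

Final sorted array: [9, 11, 20, 31, 31, 47, 47, 47]

The merge sort proceeds by recursively splitting the array and merging sorted halves.
After all merges, the sorted array is [9, 11, 20, 31, 31, 47, 47, 47].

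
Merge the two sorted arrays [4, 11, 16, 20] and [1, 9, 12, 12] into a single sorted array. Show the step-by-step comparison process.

Merging process:

Compare 4 vs 1: take 1 from right. Merged: [1]
Compare 4 vs 9: take 4 from left. Merged: [1, 4]
Compare 11 vs 9: take 9 from right. Merged: [1, 4, 9]
Compare 11 vs 12: take 11 from left. Merged: [1, 4, 9, 11]
Compare 16 vs 12: take 12 from right. Merged: [1, 4, 9, 11, 12]
Compare 16 vs 12: take 12 from right. Merged: [1, 4, 9, 11, 12, 12]
Append remaining from left: [16, 20]. Merged: [1, 4, 9, 11, 12, 12, 16, 20]

Final merged array: [1, 4, 9, 11, 12, 12, 16, 20]
Total comparisons: 6

The merged array is [1, 4, 9, 11, 12, 12, 16, 20], requiring 6 comparisons. The merge step runs in O(n) time where n is the total number of elements.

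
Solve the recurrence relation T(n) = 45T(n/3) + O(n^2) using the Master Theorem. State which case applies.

Master Theorem for T(n) = 45T(n/3) + O(n^2):

a = 45, b = 3, c = 2
log_b(a) = log_3(45) = 3.4650

Case 1: c = 2 < log_3(45) = 3.4650
T(n) = O(n^(log_3 45))

For T(n) = 45T(n/3) + O(n^2): log_3(45) = 3.4650. This is Case 1 of the Master Theorem (c < log_b(a), work dominated by leaves), giving O(n^(log_3 45)).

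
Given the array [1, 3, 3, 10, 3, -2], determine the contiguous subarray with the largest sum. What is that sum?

Using Kadane's algorithm on [1, 3, 3, 10, 3, -2]:

Scanning through the array:
Position 1 (value 3): max_ending_here = 4, max_so_far = 4
Position 2 (value 3): max_ending_here = 7, max_so_far = 7
Position 3 (value 10): max_ending_here = 17, max_so_far = 17
Position 4 (value 3): max_ending_here = 20, max_so_far = 20
Position 5 (value -2): max_ending_here = 18, max_so_far = 20

Maximum subarray: [1, 3, 3, 10, 3]
Maximum sum: 20

The maximum subarray is [1, 3, 3, 10, 3] with sum 20. This subarray runs from index 0 to index 4.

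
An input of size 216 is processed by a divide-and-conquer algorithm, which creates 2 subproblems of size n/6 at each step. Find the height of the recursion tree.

For divide and conquer with division factor 6:

Problem sizes at each level:
Level 0: 216
Level 1: 36
Level 2: 6
Level 3: 1

The root is level 0 and the size-1 base case is level 3 (the tree spans levels 0 through 3, i.e. 4 levels counting the root), so the depth is the number of divisions: log_6(216) = 3

The recursion tree depth is log_6(216) = 3. At each level, the problem size is divided by 6, so it takes 3 divisions to reduce to a base case of size 1. The algorithm makes 2 recursive calls at each level.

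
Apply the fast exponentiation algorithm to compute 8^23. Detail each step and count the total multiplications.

Computing 8^23 by squaring (build up from 8^1; each line after the first costs one multiplication):

8^1 = 8
8^2 = (8^1)^2 = 8^2 = 64
8^4 = (8^2)^2 = 64^2 = 4096
8^5 = 8 * 8^4 = 8 * 4096 = 32768
8^10 = (8^5)^2 = 32768^2 = 1073741824
8^11 = 8 * 8^10 = 8 * 1073741824 = 8589934592
8^22 = (8^11)^2 = 8589934592^2 = 73786976294838206464
8^23 = 8 * 8^22 = 8 * 73786976294838206464 = 590295810358705651712

Result: 590295810358705651712
Multiplications needed: 7 (7 lines after 8^1)

8^23 = 590295810358705651712. Using exponentiation by squaring, this requires 7 multiplications. The key idea: if the exponent is even, square the half-power; if odd, multiply by the base once.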